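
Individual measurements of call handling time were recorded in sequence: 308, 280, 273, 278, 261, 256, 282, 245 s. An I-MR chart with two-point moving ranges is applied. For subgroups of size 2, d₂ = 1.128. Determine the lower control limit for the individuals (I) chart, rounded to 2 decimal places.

X̄ = (308 + 280 + 273 + 278 + 261 + 256 + 282 + 245) / 8 = 272.8750
Moving ranges: 28, 7, 5, 17, 5, 26, 37; M̄R̄ = 125.0000 / 7 = 17.8571
LCL = X̄ − 3·M̄R̄/d₂ = 272.8750 − 3 × 17.8571 / 1.128 = 225.3826

225.38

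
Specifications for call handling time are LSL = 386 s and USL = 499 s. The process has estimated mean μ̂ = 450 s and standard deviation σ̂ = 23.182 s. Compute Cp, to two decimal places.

Cp = (USL − LSL) / (6σ̂) = (499 − 386) / (6 × 23.182) = 113.0000 / 139.0920 = 0.8124

0.81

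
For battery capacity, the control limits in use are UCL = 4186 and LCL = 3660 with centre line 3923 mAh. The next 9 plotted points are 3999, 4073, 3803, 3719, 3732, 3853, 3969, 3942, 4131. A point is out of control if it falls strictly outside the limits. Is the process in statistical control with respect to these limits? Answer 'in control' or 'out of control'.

in control

All 9 points lie within [3660, 4186].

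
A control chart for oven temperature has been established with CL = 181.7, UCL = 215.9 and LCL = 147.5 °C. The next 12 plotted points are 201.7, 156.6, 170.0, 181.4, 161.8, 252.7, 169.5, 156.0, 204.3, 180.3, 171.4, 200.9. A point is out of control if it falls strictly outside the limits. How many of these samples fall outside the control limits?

1

Compare each point to [147.5, 215.9]: sample 6 = 252.7 > UCL.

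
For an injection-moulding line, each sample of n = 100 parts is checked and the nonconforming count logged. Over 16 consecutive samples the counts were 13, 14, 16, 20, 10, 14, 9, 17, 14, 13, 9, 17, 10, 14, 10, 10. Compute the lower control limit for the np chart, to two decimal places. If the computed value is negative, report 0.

2.99

p̄ = Σdᵢ / (k·n) = 210 / (16 × 100) = 0.13125
LCL = np̄ − 3·√(np̄(1−p̄)) = 13.1250 − 3 × 3.3767 = 2.9948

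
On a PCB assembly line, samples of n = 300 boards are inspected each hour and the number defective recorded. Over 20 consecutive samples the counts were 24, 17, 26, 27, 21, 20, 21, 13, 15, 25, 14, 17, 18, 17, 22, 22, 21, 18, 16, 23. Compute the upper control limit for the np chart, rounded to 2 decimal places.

p̄ = Σdᵢ / (k·n) = 397 / (20 × 300) = 0.06617
UCL = np̄ + 3·√(np̄(1−p̄)) = 19.8500 + 3 × √(19.8500×0.93383) = 19.8500 + 3 × 4.3054 = 32.7662

32.77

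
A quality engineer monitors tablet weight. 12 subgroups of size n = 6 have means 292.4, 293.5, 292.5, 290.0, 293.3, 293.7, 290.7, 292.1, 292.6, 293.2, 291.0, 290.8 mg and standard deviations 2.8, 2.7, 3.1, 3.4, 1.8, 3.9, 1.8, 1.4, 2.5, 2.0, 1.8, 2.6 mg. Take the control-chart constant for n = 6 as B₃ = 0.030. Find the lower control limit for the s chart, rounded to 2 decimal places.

0.07

s̄ = (2.8 + 2.7 + 3.1 + 3.4 + 1.8 + 3.9 + 1.8 + 1.4 + 2.5 + 2.0 + 1.8 + 2.6) / 12 = 2.4833
LCL_s = B₃·s̄ = 0.030 × 2.4833 = 0.0745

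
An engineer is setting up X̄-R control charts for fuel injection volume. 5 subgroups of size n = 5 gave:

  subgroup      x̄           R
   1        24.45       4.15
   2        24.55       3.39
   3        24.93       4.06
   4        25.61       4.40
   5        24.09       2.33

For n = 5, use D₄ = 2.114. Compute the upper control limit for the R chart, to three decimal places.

7.750

R̄ = (4.15 + 3.39 + 4.06 + 4.40 + 2.33) / 5 = 18.3300 / 5 = 3.6660
UCL_R = D₄·R̄ = 2.114 × 3.6660 = 7.7499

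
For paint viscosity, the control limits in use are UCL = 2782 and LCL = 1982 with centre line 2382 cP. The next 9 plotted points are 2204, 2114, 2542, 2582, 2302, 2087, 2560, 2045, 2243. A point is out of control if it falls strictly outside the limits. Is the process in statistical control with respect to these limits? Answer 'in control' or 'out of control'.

in control

All 9 points lie within [1982, 2782].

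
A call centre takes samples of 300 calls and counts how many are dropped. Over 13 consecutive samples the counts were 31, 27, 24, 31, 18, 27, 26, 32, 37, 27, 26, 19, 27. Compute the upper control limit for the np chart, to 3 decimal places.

41.966

p̄ = Σdᵢ / (k·n) = 352 / (13 × 300) = 0.09026
UCL = np̄ + 3·√(np̄(1−p̄)) = 27.0769 + 3 × √(27.0769×0.90974) = 27.0769 + 3 × 4.9632 = 41.9664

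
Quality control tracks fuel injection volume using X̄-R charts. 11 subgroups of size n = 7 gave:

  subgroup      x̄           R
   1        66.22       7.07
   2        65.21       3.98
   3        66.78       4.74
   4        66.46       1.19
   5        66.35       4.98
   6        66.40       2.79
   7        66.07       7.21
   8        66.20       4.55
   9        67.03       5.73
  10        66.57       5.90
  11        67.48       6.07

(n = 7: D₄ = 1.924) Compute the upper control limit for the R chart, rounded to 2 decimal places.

R̄ = (7.07 + 3.98 + 4.74 + 1.19 + 4.98 + 2.79 + 7.21 + 4.55 + 5.73 + 5.90 + 6.07) / 11 = 54.2100 / 11 = 4.9282
UCL_R = D₄·R̄ = 1.924 × 4.9282 = 9.4818

9.48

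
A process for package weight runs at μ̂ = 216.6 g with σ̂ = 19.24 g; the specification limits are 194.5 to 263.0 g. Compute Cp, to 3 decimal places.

0.593

Cp = (USL − LSL) / (6σ̂) = (263.0 − 194.5) / (6 × 19.24) = 68.5000 / 115.4400 = 0.5934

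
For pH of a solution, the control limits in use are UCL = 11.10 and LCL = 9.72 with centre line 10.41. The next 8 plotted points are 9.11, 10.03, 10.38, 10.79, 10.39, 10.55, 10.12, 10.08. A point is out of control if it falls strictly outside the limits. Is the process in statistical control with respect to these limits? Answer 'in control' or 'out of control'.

out of control

Compare each point to [9.72, 11.10]: sample 1 = 9.11 < LCL.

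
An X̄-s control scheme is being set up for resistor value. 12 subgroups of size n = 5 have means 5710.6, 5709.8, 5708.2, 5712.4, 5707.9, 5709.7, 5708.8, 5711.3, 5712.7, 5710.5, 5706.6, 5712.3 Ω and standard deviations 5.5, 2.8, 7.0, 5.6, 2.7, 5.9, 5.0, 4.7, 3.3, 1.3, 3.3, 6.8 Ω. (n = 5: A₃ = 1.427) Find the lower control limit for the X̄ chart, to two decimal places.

5703.66

X̄̄ = (5710.6 + 5709.8 + 5708.2 + 5712.4 + 5707.9 + 5709.7 + 5708.8 + 5711.3 + 5712.7 + 5710.5 + 5706.6 + 5712.3) / 12 = 5710.0667
s̄ = (5.5 + 2.8 + 7.0 + 5.6 + 2.7 + 5.9 + 5.0 + 4.7 + 3.3 + 1.3 + 3.3 + 6.8) / 12 = 4.4917
LCL = X̄̄ − A₃·s̄ = 5710.0667 − 1.427 × 4.4917 = 5703.6571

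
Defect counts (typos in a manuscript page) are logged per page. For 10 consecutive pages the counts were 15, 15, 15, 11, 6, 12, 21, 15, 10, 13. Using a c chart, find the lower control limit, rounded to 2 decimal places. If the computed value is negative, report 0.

2.36

c̄ = (15 + 15 + 15 + 11 + 6 + 12 + 21 + 15 + 10 + 13) / 10 = 133 / 10 = 13.3000
LCL = c̄ − 3√c̄ = 13.3000 − 3 × 3.6469 = 2.3593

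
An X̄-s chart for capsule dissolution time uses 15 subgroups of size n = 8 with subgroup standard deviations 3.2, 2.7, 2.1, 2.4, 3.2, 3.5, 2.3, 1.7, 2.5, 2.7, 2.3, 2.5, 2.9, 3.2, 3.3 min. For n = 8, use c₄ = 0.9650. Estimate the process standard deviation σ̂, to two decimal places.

s̄ = (3.2 + 2.7 + 2.1 + 2.4 + 3.2 + 3.5 + 2.3 + 1.7 + 2.5 + 2.7 + 2.3 + 2.5 + 2.9 + 3.2 + 3.3) / 15 = 2.7000
σ̂ = s̄ / c₄ = 2.7000 / 0.9650 = 2.7979

2.80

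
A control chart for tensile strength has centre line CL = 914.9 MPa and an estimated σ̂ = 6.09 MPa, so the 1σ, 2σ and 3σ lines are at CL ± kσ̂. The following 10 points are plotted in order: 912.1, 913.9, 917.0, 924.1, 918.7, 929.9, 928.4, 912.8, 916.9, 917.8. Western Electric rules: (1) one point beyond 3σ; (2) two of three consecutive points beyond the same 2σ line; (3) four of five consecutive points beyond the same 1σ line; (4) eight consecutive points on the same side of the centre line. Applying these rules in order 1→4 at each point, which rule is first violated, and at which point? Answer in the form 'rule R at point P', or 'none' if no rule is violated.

rule 2 at point 7

Zone of each point (C = within 1σ̂, B = 1σ̂–2σ̂, A = 2σ̂–3σ̂, * = beyond 3σ̂; sign = side of CL): 1:-C, 2:-C, 3:+C, 4:+B, 5:+C, 6:+A, 7:+A, 8:-C, 9:+C, 10:+C
Rule 2 (two of three consecutive points beyond the same 2σ limit) is satisfied at point 7.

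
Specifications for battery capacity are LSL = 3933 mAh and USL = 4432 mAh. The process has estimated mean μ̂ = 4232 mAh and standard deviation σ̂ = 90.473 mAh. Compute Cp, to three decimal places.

Cp = (USL − LSL) / (6σ̂) = (4432 − 3933) / (6 × 90.473) = 499.0000 / 542.8380 = 0.9192

0.919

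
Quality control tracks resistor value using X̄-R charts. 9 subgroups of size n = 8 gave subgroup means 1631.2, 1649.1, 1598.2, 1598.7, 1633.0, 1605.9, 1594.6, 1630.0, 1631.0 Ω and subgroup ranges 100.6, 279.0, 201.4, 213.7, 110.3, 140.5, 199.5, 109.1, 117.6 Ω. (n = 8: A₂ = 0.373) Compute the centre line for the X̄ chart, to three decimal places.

1619.078

X̄̄ = (1631.2 + 1649.1 + 1598.2 + 1598.7 + 1633.0 + 1605.9 + 1594.6 + 1630.0 + 1631.0) / 9 = 14571.7000 / 9 = 1619.0778
CL = X̄̄ = 1619.0778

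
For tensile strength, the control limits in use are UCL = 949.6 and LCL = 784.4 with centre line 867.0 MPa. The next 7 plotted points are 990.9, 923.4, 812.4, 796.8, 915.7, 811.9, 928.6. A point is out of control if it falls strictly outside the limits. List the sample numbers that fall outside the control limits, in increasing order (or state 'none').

Compare each point to [784.4, 949.6]: sample 1 = 990.9 > UCL.

1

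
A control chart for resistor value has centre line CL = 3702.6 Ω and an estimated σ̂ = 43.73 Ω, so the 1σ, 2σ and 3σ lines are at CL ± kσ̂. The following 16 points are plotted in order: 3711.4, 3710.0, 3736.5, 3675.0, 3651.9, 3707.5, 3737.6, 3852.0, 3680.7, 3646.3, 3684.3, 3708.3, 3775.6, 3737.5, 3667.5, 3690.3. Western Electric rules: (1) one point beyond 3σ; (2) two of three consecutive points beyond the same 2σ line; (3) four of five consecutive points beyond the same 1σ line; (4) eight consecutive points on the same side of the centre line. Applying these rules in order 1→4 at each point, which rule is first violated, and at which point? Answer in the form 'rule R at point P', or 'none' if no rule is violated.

rule 1 at point 8

Zone of each point (C = within 1σ̂, B = 1σ̂–2σ̂, A = 2σ̂–3σ̂, * = beyond 3σ̂; sign = side of CL): 1:+C, 2:+C, 3:+C, 4:-C, 5:-B, 6:+C, 7:+C, 8:+*, 9:-C, 10:-B, 11:-C, 12:+C, 13:+B, 14:+C, 15:-C, 16:-C
Rule 1 (one point beyond the 3σ limits) is satisfied at point 8.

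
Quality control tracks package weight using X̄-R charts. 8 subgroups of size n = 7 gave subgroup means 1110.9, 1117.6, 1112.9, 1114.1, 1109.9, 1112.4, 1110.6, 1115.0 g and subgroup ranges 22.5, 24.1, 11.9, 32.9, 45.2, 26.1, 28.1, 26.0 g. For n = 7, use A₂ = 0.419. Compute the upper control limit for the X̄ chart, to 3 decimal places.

1124.280

X̄̄ = (1110.9 + 1117.6 + 1112.9 + 1114.1 + 1109.9 + 1112.4 + 1110.6 + 1115.0) / 8 = 8903.4000 / 8 = 1112.9250
R̄ = (22.5 + 24.1 + 11.9 + 32.9 + 45.2 + 26.1 + 28.1 + 26.0) / 8 = 216.8000 / 8 = 27.1000
UCL = X̄̄ + A₂·R̄ = 1112.9250 + 0.419 × 27.1000 = 1124.2799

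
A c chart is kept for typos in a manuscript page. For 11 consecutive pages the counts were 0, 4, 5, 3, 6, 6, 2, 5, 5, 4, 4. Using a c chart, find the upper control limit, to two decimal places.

10.00

c̄ = (0 + 4 + 5 + 3 + 6 + 6 + 2 + 5 + 5 + 4 + 4) / 11 = 44 / 11 = 4.0000
UCL = c̄ + 3√c̄ = 4.0000 + 3 × √4.0000 = 4.0000 + 3 × 2.0000 = 10.0000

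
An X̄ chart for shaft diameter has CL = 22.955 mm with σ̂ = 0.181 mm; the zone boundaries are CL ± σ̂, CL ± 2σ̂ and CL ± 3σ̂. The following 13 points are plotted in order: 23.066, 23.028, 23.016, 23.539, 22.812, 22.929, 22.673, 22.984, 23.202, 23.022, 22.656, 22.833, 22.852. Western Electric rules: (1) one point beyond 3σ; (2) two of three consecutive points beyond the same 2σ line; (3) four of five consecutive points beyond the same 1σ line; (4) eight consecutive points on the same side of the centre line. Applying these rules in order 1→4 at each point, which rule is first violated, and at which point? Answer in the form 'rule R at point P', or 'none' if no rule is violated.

rule 1 at point 4

Zone of each point (C = within 1σ̂, B = 1σ̂–2σ̂, A = 2σ̂–3σ̂, * = beyond 3σ̂; sign = side of CL): 1:+C, 2:+C, 3:+C, 4:+*, 5:-C, 6:-C, 7:-B, 8:+C, 9:+B, 10:+C, 11:-B, 12:-C, 13:-C
Rule 1 (one point beyond the 3σ limits) is satisfied at point 4.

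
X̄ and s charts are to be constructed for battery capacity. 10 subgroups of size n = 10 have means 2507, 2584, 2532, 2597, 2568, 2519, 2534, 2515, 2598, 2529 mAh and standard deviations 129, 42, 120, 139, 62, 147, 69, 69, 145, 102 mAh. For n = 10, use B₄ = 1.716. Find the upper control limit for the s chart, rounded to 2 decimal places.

s̄ = (129 + 42 + 120 + 139 + 62 + 147 + 69 + 69 + 145 + 102) / 10 = 102.4000
UCL_s = B₄·s̄ = 1.716 × 102.4000 = 175.7184

175.72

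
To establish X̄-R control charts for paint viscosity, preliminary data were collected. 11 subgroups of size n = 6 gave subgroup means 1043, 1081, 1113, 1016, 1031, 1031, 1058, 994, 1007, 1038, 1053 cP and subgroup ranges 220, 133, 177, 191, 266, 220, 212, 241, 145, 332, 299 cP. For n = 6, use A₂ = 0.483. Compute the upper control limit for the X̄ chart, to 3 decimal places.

1149.235

X̄̄ = (1043 + 1081 + 1113 + 1016 + 1031 + 1031 + 1058 + 994 + 1007 + 1038 + 1053) / 11 = 11465.0000 / 11 = 1042.2727
R̄ = (220 + 133 + 177 + 191 + 266 + 220 + 212 + 241 + 145 + 332 + 299) / 11 = 2436.0000 / 11 = 221.4545
UCL = X̄̄ + A₂·R̄ = 1042.2727 + 0.483 × 221.4545 = 1149.2353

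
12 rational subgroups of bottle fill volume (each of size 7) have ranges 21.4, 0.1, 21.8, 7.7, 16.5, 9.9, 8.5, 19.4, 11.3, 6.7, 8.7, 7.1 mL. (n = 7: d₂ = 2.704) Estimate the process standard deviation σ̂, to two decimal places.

4.29

R̄ = (21.4 + 0.1 + 21.8 + 7.7 + 16.5 + 9.9 + 8.5 + 19.4 + 11.3 + 6.7 + 8.7 + 7.1) / 12 = 11.5917
σ̂ = R̄ / d₂ = 11.5917 / 2.704 = 4.2869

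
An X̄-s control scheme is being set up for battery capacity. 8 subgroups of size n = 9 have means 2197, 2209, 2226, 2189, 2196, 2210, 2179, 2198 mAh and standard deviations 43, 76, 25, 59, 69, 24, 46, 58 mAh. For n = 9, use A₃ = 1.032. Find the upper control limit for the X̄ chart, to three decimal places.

X̄̄ = (2197 + 2209 + 2226 + 2189 + 2196 + 2210 + 2179 + 2198) / 8 = 2200.5000
s̄ = (43 + 76 + 25 + 59 + 69 + 24 + 46 + 58) / 8 = 50.0000
UCL = X̄̄ + A₃·s̄ = 2200.5000 + 1.032 × 50.0000 = 2252.1000

2252.100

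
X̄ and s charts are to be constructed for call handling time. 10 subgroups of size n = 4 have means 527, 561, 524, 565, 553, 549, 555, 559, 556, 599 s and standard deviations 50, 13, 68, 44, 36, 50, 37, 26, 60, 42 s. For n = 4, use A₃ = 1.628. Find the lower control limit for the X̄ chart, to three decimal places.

485.447

X̄̄ = (527 + 561 + 524 + 565 + 553 + 549 + 555 + 559 + 556 + 599) / 10 = 554.8000
s̄ = (50 + 13 + 68 + 44 + 36 + 50 + 37 + 26 + 60 + 42) / 10 = 42.6000
LCL = X̄̄ − A₃·s̄ = 554.8000 − 1.628 × 42.6000 = 485.4472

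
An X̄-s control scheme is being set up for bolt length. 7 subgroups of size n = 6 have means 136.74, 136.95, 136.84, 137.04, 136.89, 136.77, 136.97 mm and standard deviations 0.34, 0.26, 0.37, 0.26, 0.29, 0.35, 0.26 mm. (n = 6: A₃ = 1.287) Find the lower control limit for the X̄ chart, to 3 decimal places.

X̄̄ = (136.74 + 136.95 + 136.84 + 137.04 + 136.89 + 136.77 + 136.97) / 7 = 136.8857
s̄ = (0.34 + 0.26 + 0.37 + 0.26 + 0.29 + 0.35 + 0.26) / 7 = 0.3043
LCL = X̄̄ − A₃·s̄ = 136.8857 − 1.287 × 0.3043 = 136.4941

136.494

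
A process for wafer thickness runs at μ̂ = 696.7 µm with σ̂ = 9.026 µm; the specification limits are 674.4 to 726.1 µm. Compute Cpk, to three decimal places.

Cpu = (USL − μ̂) / (3σ̂) = (726.1 − 696.7) / (3 × 9.026) = 1.0858; Cpl = (μ̂ − LSL) / (3σ̂) = (696.7 − 674.4) / (3 × 9.026) = 0.8235; Cpk = min(Cpu, Cpl) = 0.8235

0.824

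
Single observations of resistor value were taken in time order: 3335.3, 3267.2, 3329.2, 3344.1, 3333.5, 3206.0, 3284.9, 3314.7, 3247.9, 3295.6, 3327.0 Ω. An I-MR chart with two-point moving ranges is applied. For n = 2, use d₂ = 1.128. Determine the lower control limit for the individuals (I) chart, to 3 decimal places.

3155.667

X̄ = (3335.3 + 3267.2 + 3329.2 + 3344.1 + 3333.5 + 3206.0 + 3284.9 + 3314.7 + 3247.9 + 3295.6 + 3327.0) / 11 = 3298.6727
Moving ranges: 68.1, 62.0, 14.9, 10.6, 127.5, 78.9, 29.8, 66.8, 47.7, 31.4; M̄R̄ = 537.7000 / 10 = 53.7700
LCL = X̄ − 3·M̄R̄/d₂ = 3298.6727 − 3 × 53.7700 / 1.128 = 3155.6674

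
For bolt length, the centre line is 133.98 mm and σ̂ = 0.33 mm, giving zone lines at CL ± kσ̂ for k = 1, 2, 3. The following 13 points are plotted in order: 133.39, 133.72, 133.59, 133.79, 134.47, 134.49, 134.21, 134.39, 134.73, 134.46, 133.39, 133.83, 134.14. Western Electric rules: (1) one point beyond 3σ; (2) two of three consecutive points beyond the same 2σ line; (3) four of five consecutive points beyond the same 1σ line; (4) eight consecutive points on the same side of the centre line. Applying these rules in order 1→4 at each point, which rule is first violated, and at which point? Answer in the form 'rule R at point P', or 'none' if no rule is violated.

Zone of each point (C = within 1σ̂, B = 1σ̂–2σ̂, A = 2σ̂–3σ̂, * = beyond 3σ̂; sign = side of CL): 1:-B, 2:-C, 3:-B, 4:-C, 5:+B, 6:+B, 7:+C, 8:+B, 9:+A, 10:+B, 11:-B, 12:-C, 13:+C
Rule 3 (four of five consecutive points beyond the same 1σ limit) is satisfied at point 9.

rule 3 at point 9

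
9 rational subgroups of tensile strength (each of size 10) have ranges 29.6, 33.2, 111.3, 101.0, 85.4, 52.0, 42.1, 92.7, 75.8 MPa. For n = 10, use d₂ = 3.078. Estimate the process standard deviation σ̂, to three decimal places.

R̄ = (29.6 + 33.2 + 111.3 + 101.0 + 85.4 + 52.0 + 42.1 + 92.7 + 75.8) / 9 = 69.2333
σ̂ = R̄ / d₂ = 69.2333 / 3.078 = 22.4930

22.493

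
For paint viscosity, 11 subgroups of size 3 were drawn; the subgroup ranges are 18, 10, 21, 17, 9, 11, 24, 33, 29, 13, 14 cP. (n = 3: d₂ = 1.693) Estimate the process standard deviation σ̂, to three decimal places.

R̄ = (18 + 10 + 21 + 17 + 9 + 11 + 24 + 33 + 29 + 13 + 14) / 11 = 18.0909
σ̂ = R̄ / d₂ = 18.0909 / 1.693 = 10.6857

10.686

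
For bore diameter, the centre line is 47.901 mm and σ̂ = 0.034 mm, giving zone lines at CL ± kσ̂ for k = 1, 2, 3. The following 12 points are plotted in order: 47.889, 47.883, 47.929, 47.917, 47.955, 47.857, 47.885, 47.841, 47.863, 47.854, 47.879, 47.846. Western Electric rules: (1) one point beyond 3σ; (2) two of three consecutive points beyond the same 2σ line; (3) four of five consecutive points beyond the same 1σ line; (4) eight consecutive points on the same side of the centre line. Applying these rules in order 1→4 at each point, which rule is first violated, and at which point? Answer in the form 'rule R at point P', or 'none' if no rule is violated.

rule 3 at point 10

Zone of each point (C = within 1σ̂, B = 1σ̂–2σ̂, A = 2σ̂–3σ̂, * = beyond 3σ̂; sign = side of CL): 1:-C, 2:-C, 3:+C, 4:+C, 5:+B, 6:-B, 7:-C, 8:-B, 9:-B, 10:-B, 11:-C, 12:-B
Rule 3 (four of five consecutive points beyond the same 1σ limit) is satisfied at point 10.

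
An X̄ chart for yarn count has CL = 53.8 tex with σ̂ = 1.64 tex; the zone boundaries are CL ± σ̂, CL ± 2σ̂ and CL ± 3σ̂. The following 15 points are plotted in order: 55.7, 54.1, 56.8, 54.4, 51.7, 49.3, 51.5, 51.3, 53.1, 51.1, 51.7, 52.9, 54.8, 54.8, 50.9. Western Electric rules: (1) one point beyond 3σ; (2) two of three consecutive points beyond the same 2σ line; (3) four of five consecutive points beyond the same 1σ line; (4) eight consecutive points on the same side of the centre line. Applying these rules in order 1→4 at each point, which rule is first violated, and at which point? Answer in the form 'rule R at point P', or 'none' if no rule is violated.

Zone of each point (C = within 1σ̂, B = 1σ̂–2σ̂, A = 2σ̂–3σ̂, * = beyond 3σ̂; sign = side of CL): 1:+B, 2:+C, 3:+B, 4:+C, 5:-B, 6:-A, 7:-B, 8:-B, 9:-C, 10:-B, 11:-B, 12:-C, 13:+C, 14:+C, 15:-B
Rule 3 (four of five consecutive points beyond the same 1σ limit) is satisfied at point 8.

rule 3 at point 8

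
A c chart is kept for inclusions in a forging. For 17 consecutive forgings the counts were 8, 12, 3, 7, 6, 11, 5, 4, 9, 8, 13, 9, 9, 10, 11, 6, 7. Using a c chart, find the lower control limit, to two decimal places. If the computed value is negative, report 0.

0.00

c̄ = (8 + 12 + 3 + 7 + 6 + 11 + 5 + 4 + 9 + 8 + 13 + 9 + 9 + 10 + 11 + 6 + 7) / 17 = 138 / 17 = 8.1176
LCL = c̄ − 3√c̄ = 8.1176 − 3 × 2.8491 = -0.4298 → 0 (cannot be negative)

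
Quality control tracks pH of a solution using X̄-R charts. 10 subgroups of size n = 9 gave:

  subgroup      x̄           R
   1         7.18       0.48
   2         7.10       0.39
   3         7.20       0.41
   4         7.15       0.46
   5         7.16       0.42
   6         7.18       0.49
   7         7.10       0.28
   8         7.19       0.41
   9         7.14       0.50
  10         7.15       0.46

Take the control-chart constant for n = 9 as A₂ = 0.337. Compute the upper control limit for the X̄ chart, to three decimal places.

7.300

X̄̄ = (7.18 + 7.10 + 7.20 + 7.15 + 7.16 + 7.18 + 7.10 + 7.19 + 7.14 + 7.15) / 10 = 71.5500 / 10 = 7.1550
R̄ = (0.48 + 0.39 + 0.41 + 0.46 + 0.42 + 0.49 + 0.28 + 0.41 + 0.50 + 0.46) / 10 = 4.3000 / 10 = 0.4300
UCL = X̄̄ + A₂·R̄ = 7.1550 + 0.337 × 0.4300 = 7.2999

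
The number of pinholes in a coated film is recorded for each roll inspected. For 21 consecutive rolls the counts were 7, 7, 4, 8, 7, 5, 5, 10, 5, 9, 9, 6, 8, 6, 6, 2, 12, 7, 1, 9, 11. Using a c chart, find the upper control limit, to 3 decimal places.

14.713

c̄ = (7 + 7 + 4 + 8 + 7 + 5 + 5 + 10 + 5 + 9 + 9 + 6 + 8 + 6 + 6 + 2 + 12 + 7 + 1 + 9 + 11) / 21 = 144 / 21 = 6.8571
UCL = c̄ + 3√c̄ = 6.8571 + 3 × √6.8571 = 6.8571 + 3 × 2.6186 = 14.7130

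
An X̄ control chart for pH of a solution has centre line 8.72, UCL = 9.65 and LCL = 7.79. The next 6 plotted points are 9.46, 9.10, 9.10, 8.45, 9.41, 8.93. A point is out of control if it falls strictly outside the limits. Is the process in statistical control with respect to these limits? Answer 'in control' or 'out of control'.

All 6 points lie within [7.79, 9.65].

in control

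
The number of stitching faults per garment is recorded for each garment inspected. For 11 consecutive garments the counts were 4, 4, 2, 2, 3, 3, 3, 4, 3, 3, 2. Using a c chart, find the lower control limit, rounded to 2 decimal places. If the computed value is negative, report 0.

c̄ = (4 + 4 + 2 + 2 + 3 + 3 + 3 + 4 + 3 + 3 + 2) / 11 = 33 / 11 = 3.0000
LCL = c̄ − 3√c̄ = 3.0000 − 3 × 1.7321 = -2.1962 → 0 (cannot be negative)

0.00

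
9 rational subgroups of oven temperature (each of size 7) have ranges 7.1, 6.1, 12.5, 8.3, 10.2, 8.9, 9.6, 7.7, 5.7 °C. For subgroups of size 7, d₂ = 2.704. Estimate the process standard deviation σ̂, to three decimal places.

R̄ = (7.1 + 6.1 + 12.5 + 8.3 + 10.2 + 8.9 + 9.6 + 7.7 + 5.7) / 9 = 8.4556
σ̂ = R̄ / d₂ = 8.4556 / 2.704 = 3.1271

3.127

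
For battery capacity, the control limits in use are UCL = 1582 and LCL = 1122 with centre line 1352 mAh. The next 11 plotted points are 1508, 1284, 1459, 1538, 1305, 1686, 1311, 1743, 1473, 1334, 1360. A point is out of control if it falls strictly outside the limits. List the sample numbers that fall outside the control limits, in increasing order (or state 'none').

6, 8

Compare each point to [1122, 1582]: sample 6 = 1686 > UCL; sample 8 = 1743 > UCL.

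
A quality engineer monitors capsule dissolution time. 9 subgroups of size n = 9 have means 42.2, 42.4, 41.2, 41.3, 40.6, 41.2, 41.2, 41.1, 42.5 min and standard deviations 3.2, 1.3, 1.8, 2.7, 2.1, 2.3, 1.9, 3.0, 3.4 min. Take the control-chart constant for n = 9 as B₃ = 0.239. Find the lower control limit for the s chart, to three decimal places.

0.576

s̄ = (3.2 + 1.3 + 1.8 + 2.7 + 2.1 + 2.3 + 1.9 + 3.0 + 3.4) / 9 = 2.4111
LCL_s = B₃·s̄ = 0.239 × 2.4111 = 0.5763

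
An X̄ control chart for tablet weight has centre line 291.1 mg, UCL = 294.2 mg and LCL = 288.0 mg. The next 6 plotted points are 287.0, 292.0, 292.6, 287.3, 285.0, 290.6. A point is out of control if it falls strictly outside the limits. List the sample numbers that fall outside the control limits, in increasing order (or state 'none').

Compare each point to [288.0, 294.2]: sample 1 = 287.0 < LCL; sample 4 = 287.3 < LCL; sample 5 = 285.0 < LCL.

1, 4, 5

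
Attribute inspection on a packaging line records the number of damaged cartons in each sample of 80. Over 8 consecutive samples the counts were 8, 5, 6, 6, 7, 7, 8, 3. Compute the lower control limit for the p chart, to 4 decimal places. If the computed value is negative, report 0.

0.0000

p̄ = Σdᵢ / (k·n) = 50 / (8 × 80) = 0.07812
LCL = p̄ − 3·√(p̄(1−p̄)/n) = 0.07812 − 3 × 0.03000 = -0.01189 → 0 (negative, so LCL = 0)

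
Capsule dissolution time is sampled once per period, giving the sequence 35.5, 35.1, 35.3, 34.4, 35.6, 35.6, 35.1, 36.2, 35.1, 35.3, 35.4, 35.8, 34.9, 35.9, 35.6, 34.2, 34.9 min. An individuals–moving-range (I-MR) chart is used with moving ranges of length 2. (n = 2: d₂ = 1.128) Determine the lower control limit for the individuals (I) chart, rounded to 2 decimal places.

X̄ = (35.5 + 35.1 + 35.3 + 34.4 + 35.6 + 35.6 + 35.1 + 36.2 + 35.1 + 35.3 + 35.4 + 35.8 + 34.9 + 35.9 + 35.6 + 34.2 + 34.9) / 17 = 35.2882
Moving ranges: 0.4, 0.2, 0.9, 1.2, 0.0, 0.5, 1.1, 1.1, 0.2, 0.1, 0.4, 0.9, 1.0, 0.3, 1.4, 0.7; M̄R̄ = 10.4000 / 16 = 0.6500
LCL = X̄ − 3·M̄R̄/d₂ = 35.2882 − 3 × 0.6500 / 1.128 = 33.5595

33.56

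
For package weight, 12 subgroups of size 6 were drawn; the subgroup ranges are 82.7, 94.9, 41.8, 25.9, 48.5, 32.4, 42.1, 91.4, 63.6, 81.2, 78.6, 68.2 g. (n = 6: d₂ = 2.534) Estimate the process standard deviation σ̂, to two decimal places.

24.71

R̄ = (82.7 + 94.9 + 41.8 + 25.9 + 48.5 + 32.4 + 42.1 + 91.4 + 63.6 + 81.2 + 78.6 + 68.2) / 12 = 62.6083
σ̂ = R̄ / d₂ = 62.6083 / 2.534 = 24.7073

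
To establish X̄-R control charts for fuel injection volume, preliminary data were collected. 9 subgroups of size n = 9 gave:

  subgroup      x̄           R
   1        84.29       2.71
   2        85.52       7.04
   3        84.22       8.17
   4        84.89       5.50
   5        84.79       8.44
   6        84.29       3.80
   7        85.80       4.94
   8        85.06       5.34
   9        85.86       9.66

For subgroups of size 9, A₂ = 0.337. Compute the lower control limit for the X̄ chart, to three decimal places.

82.887

X̄̄ = (84.29 + 85.52 + 84.22 + 84.89 + 84.79 + 84.29 + 85.80 + 85.06 + 85.86) / 9 = 764.7200 / 9 = 84.9689
R̄ = (2.71 + 7.04 + 8.17 + 5.50 + 8.44 + 3.80 + 4.94 + 5.34 + 9.66) / 9 = 55.6000 / 9 = 6.1778
LCL = X̄̄ − A₂·R̄ = 84.9689 − 0.337 × 6.1778 = 82.8870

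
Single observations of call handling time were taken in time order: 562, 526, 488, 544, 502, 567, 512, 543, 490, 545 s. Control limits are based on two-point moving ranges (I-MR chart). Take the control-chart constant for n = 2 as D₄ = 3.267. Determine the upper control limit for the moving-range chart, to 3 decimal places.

156.453

Moving ranges: 36, 38, 56, 42, 65, 55, 31, 53, 55; M̄R̄ = 431.0000 / 9 = 47.8889
UCL_MR = D₄·M̄R̄ = 3.267 × 47.8889 = 156.4530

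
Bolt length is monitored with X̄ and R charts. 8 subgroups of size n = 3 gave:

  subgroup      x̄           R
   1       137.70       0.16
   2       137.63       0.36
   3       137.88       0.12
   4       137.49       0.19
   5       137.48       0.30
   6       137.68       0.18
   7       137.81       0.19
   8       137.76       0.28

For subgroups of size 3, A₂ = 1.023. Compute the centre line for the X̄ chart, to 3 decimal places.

X̄̄ = (137.70 + 137.63 + 137.88 + 137.49 + 137.48 + 137.68 + 137.81 + 137.76) / 8 = 1101.4300 / 8 = 137.6788
CL = X̄̄ = 137.6788

137.679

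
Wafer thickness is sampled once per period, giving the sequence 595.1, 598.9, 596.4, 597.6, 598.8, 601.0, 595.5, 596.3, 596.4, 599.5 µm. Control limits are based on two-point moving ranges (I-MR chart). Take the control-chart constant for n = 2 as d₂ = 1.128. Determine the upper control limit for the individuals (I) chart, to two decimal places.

X̄ = (595.1 + 598.9 + 596.4 + 597.6 + 598.8 + 601.0 + 595.5 + 596.3 + 596.4 + 599.5) / 10 = 597.5500
Moving ranges: 3.8, 2.5, 1.2, 1.2, 2.2, 5.5, 0.8, 0.1, 3.1; M̄R̄ = 20.4000 / 9 = 2.2667
UCL = X̄ + 3·M̄R̄/d₂ = 597.5500 + 3 × 2.2667 / 1.128 = 603.5784

603.58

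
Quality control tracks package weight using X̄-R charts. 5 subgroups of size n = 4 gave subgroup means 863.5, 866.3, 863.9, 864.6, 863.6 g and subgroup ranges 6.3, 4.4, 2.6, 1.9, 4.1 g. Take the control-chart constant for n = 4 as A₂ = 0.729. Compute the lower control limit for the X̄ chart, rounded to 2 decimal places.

X̄̄ = (863.5 + 866.3 + 863.9 + 864.6 + 863.6) / 5 = 4321.9000 / 5 = 864.3800
R̄ = (6.3 + 4.4 + 2.6 + 1.9 + 4.1) / 5 = 19.3000 / 5 = 3.8600
LCL = X̄̄ − A₂·R̄ = 864.3800 − 0.729 × 3.8600 = 861.5661

861.57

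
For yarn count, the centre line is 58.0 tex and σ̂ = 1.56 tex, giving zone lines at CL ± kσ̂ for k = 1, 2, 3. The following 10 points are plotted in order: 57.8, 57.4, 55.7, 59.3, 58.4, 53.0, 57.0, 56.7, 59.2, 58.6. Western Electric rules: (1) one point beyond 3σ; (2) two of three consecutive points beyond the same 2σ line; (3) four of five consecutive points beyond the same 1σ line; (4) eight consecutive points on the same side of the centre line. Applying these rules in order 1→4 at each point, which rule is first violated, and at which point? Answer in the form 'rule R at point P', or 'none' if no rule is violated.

Zone of each point (C = within 1σ̂, B = 1σ̂–2σ̂, A = 2σ̂–3σ̂, * = beyond 3σ̂; sign = side of CL): 1:-C, 2:-C, 3:-B, 4:+C, 5:+C, 6:-*, 7:-C, 8:-C, 9:+C, 10:+C
Rule 1 (one point beyond the 3σ limits) is satisfied at point 6.

rule 1 at point 6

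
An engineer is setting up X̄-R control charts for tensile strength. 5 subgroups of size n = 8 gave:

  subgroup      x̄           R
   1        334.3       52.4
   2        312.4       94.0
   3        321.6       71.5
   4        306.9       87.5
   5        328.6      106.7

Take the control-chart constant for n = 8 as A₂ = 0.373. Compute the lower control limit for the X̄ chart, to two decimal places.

290.02

X̄̄ = (334.3 + 312.4 + 321.6 + 306.9 + 328.6) / 5 = 1603.8000 / 5 = 320.7600
R̄ = (52.4 + 94.0 + 71.5 + 87.5 + 106.7) / 5 = 412.1000 / 5 = 82.4200
LCL = X̄̄ − A₂·R̄ = 320.7600 − 0.373 × 82.4200 = 290.0173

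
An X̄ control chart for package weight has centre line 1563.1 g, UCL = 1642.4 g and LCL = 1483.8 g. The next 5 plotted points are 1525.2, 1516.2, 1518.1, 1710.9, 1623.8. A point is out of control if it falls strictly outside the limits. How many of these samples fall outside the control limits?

1

Compare each point to [1483.8, 1642.4]: sample 4 = 1710.9 > UCL.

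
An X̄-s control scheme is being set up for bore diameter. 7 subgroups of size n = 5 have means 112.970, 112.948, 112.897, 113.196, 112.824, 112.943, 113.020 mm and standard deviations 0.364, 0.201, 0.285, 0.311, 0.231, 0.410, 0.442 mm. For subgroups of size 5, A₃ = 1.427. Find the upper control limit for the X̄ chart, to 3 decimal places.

113.429

X̄̄ = (112.970 + 112.948 + 112.897 + 113.196 + 112.824 + 112.943 + 113.020) / 7 = 112.9711
s̄ = (0.364 + 0.201 + 0.285 + 0.311 + 0.231 + 0.410 + 0.442) / 7 = 0.3206
UCL = X̄̄ + A₃·s̄ = 112.9711 + 1.427 × 0.3206 = 113.4286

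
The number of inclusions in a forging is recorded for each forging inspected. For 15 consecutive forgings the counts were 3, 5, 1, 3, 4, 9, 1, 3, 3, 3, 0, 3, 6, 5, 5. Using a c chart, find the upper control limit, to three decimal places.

c̄ = (3 + 5 + 1 + 3 + 4 + 9 + 1 + 3 + 3 + 3 + 0 + 3 + 6 + 5 + 5) / 15 = 54 / 15 = 3.6000
UCL = c̄ + 3√c̄ = 3.6000 + 3 × √3.6000 = 3.6000 + 3 × 1.8974 = 9.2921

9.292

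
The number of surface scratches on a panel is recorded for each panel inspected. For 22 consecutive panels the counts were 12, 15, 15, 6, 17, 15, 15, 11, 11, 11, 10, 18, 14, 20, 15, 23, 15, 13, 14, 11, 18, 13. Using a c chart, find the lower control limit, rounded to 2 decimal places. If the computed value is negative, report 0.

2.88

c̄ = (12 + 15 + 15 + 6 + 17 + 15 + 15 + 11 + 11 + 11 + 10 + 18 + 14 + 20 + 15 + 23 + 15 + 13 + 14 + 11 + 18 + 13) / 22 = 312 / 22 = 14.1818
LCL = c̄ − 3√c̄ = 14.1818 − 3 × 3.7659 = 2.8842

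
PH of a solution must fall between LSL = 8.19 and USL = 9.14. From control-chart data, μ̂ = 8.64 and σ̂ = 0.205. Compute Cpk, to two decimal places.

0.73

Cpu = (USL − μ̂) / (3σ̂) = (9.14 − 8.64) / (3 × 0.205) = 0.8130; Cpl = (μ̂ − LSL) / (3σ̂) = (8.64 − 8.19) / (3 × 0.205) = 0.7317; Cpk = min(Cpu, Cpl) = 0.7317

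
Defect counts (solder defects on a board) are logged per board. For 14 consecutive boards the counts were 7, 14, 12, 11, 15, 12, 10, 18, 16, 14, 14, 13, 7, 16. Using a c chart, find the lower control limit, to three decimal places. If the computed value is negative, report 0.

c̄ = (7 + 14 + 12 + 11 + 15 + 12 + 10 + 18 + 16 + 14 + 14 + 13 + 7 + 16) / 14 = 179 / 14 = 12.7857
LCL = c̄ − 3√c̄ = 12.7857 − 3 × 3.5757 = 2.0586

2.059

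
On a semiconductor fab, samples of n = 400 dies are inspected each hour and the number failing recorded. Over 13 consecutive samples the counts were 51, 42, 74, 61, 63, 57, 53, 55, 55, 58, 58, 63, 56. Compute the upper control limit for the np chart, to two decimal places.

p̄ = Σdᵢ / (k·n) = 746 / (13 × 400) = 0.14346
UCL = np̄ + 3·√(np̄(1−p̄)) = 57.3846 + 3 × √(57.3846×0.85654) = 57.3846 + 3 × 7.0109 = 78.4172

78.42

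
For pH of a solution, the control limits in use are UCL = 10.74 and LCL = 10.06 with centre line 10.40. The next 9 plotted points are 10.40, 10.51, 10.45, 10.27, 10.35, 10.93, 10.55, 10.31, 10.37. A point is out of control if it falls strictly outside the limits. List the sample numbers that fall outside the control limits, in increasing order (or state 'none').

6

Compare each point to [10.06, 10.74]: sample 6 = 10.93 > UCL.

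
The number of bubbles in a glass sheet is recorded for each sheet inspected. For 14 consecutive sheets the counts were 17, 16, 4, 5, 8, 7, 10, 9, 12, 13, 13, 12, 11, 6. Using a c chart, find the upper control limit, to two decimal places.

c̄ = (17 + 16 + 4 + 5 + 8 + 7 + 10 + 9 + 12 + 13 + 13 + 12 + 11 + 6) / 14 = 143 / 14 = 10.2143
UCL = c̄ + 3√c̄ = 10.2143 + 3 × √10.2143 = 10.2143 + 3 × 3.1960 = 19.8022

19.80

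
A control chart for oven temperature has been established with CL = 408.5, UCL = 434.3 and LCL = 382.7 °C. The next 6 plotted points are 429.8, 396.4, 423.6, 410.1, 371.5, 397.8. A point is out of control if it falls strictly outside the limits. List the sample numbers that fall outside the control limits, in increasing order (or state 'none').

5

Compare each point to [382.7, 434.3]: sample 5 = 371.5 < LCL.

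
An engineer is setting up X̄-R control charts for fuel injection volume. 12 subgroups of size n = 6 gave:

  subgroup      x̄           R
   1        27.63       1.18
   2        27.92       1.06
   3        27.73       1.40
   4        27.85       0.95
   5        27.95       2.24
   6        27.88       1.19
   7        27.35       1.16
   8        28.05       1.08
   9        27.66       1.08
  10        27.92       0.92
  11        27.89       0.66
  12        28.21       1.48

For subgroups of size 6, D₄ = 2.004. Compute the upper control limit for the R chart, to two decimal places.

2.40

R̄ = (1.18 + 1.06 + 1.40 + 0.95 + 2.24 + 1.19 + 1.16 + 1.08 + 1.08 + 0.92 + 0.66 + 1.48) / 12 = 14.4000 / 12 = 1.2000
UCL_R = D₄·R̄ = 2.004 × 1.2000 = 2.4048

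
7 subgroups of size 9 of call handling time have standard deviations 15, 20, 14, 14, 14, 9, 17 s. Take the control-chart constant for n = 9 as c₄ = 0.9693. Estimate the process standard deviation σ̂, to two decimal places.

s̄ = (15 + 20 + 14 + 14 + 14 + 9 + 17) / 7 = 14.7143
σ̂ = s̄ / c₄ = 14.7143 / 0.9693 = 15.1803

15.18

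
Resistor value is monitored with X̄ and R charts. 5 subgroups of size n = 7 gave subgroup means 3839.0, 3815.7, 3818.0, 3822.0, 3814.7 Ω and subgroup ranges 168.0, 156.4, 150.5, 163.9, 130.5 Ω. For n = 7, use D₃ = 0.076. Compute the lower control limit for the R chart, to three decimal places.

11.693

R̄ = (168.0 + 156.4 + 150.5 + 163.9 + 130.5) / 5 = 769.3000 / 5 = 153.8600
LCL_R = D₃·R̄ = 0.076 × 153.8600 = 11.6934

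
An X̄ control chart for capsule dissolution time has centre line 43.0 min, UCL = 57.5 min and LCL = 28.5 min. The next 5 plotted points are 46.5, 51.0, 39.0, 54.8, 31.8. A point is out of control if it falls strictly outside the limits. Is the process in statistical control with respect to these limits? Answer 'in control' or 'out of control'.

in control

All 5 points lie within [28.5, 57.5].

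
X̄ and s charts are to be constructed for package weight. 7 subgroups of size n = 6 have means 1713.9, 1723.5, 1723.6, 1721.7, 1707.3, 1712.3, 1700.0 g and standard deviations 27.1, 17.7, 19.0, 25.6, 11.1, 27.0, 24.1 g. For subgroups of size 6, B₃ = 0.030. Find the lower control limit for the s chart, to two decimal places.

s̄ = (27.1 + 17.7 + 19.0 + 25.6 + 11.1 + 27.0 + 24.1) / 7 = 21.6571
LCL_s = B₃·s̄ = 0.030 × 21.6571 = 0.6497

0.65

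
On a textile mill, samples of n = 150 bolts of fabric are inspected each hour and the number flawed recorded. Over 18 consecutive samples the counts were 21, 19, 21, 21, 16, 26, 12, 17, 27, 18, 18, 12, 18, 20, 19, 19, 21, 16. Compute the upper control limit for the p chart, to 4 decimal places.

0.2077

p̄ = Σdᵢ / (k·n) = 341 / (18 × 150) = 0.12630
UCL = p̄ + 3·√(p̄(1−p̄)/n) = 0.12630 + 3 × √(0.12630×0.87370/150) = 0.12630 + 3 × 0.02712 = 0.20766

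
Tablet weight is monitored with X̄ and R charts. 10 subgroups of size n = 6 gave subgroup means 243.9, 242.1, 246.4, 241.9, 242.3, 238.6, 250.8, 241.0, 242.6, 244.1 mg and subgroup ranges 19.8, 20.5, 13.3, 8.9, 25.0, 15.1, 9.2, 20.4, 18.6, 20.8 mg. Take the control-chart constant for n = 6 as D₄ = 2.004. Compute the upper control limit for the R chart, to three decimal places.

R̄ = (19.8 + 20.5 + 13.3 + 8.9 + 25.0 + 15.1 + 9.2 + 20.4 + 18.6 + 20.8) / 10 = 171.6000 / 10 = 17.1600
UCL_R = D₄·R̄ = 2.004 × 17.1600 = 34.3886

34.389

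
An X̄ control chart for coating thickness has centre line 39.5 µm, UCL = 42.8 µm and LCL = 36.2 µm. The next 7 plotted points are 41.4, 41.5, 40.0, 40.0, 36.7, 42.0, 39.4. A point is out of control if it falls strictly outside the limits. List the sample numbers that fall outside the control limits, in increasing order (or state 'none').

All 7 points lie within [36.2, 42.8].

none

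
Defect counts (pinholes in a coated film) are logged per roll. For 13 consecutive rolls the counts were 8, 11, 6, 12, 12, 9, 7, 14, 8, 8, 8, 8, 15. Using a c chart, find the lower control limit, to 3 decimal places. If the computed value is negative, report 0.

0.353

c̄ = (8 + 11 + 6 + 12 + 12 + 9 + 7 + 14 + 8 + 8 + 8 + 8 + 15) / 13 = 126 / 13 = 9.6923
LCL = c̄ − 3√c̄ = 9.6923 − 3 × 3.1132 = 0.3526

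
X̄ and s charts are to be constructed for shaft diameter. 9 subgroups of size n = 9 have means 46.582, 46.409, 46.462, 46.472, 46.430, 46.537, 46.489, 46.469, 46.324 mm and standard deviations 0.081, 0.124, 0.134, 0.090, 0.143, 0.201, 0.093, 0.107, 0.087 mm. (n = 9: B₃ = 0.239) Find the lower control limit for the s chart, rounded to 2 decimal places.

0.03

s̄ = (0.081 + 0.124 + 0.134 + 0.090 + 0.143 + 0.201 + 0.093 + 0.107 + 0.087) / 9 = 0.1178
LCL_s = B₃·s̄ = 0.239 × 0.1178 = 0.0281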